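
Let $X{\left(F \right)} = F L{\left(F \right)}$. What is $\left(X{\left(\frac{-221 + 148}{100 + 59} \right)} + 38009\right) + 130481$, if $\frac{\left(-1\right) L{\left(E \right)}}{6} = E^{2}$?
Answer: $\frac{225759349604}{1339893} \approx 1.6849 \cdot 10^{5}$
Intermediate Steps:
$L{\left(E \right)} = - 6 E^{2}$
$X{\left(F \right)} = - 6 F^{3}$ ($X{\left(F \right)} = F \left(- 6 F^{2}\right) = - 6 F^{3}$)
$\left(X{\left(\frac{-221 + 148}{100 + 59} \right)} + 38009\right) + 130481 = \left(- 6 \left(\frac{-221 + 148}{100 + 59}\right)^{3} + 38009\right) + 130481 = \left(- 6 \left(- \frac{73}{159}\right)^{3} + 38009\right) + 130481 = \left(\left(-6\right) \left(- \frac{389017}{4019679}\right) + 38009\right) + 130481 = \left(\frac{778034}{1339893} + 38009\right) + 130481 = \frac{50928771071}{1339893} + 130481 = \frac{225759349604}{1339893}$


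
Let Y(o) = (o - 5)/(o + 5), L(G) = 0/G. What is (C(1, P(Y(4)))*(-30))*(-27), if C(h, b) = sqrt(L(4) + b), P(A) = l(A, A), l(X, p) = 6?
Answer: 810*sqrt(6) ≈ 1984.1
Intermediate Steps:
L(G) = 0
Y(o) = (-5 + o)/(5 + o)
P(A) = 6
C(h, b) = sqrt(b) (C(h, b) = sqrt(0 + b) = sqrt(b))
(C(1, P(Y(4)))*(-30))*(-27) = (sqrt(6)*(-30))*(-27) = -30*sqrt(6)*(-27) = 810*sqrt(6)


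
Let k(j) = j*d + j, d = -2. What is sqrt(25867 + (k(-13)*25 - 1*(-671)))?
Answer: sqrt(26863) ≈ 163.90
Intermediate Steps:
k(j) = -j (k(j) = j*(-2) + j = -2*j + j = -j)
sqrt(25867 + (k(-13)*25 - 1*(-671))) = sqrt(25867 + (-1*(-13)*25 - 1*(-671))) = sqrt(25867 + (13*25 + 671)) = sqrt(25867 + (325 + 671)) = sqrt(25867 + 996) = sqrt(26863)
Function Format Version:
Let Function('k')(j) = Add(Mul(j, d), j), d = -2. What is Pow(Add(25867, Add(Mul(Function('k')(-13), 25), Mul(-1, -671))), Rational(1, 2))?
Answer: Pow(26863, Rational(1, 2)) ≈ 163.90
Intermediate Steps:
Function('k')(j) = Mul(-1, j) (Function('k')(j) = Add(Mul(j, -2), j) = Add(Mul(-2, j), j) = Mul(-1, j))
Pow(Add(25867, Add(Mul(Function('k')(-13), 25), Mul(-1, -671))), Rational(1, 2)) = Pow(Add(25867, Add(Mul(Mul(-1, -13), 25), Mul(-1, -671))), Rational(1, 2)) = Pow(Add(25867, Add(Mul(13, 25), 671)), Rational(1, 2)) = Pow(Add(25867, Add(325, 671)), Rational(1, 2)) = Pow(Add(25867, 996), Rational(1, 2)) = Pow(26863, Rational(1, 2))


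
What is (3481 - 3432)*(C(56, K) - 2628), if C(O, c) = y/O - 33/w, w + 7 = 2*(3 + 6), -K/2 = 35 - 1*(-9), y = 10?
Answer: -515641/4 ≈ -1.2891e+5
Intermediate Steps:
K = -88 (K = -2*(35 - 1*(-9)) = -2*(35 + 9) = -2*44 = -88)
w = 11 (w = -7 + 2*(3 + 6) = -7 + 2*9 = -7 + 18 = 11)
C(O, c) = -3 + 10/O (C(O, c) = 10/O - 33/11 = 10/O - 33*1/11 = 10/O - 3 = -3 + 10/O)
(3481 - 3432)*(C(56, K) - 2628) = (3481 - 3432)*((-3 + 10/56) - 2628) = 49*((-3 + 10*(1/56)) - 2628) = 49*((-3 + 5/28) - 2628) = 49*(-79/28 - 2628) = 49*(-73663/28) = -515641/4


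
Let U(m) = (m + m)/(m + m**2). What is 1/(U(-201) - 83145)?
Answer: -100/8314501 ≈ -1.2027e-5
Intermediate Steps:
U(m) = 2*m/(m + m**2) (U(m) = (2*m)/(m + m**2) = 2*m/(m + m**2))
1/(U(-201) - 83145) = 1/(2/(1 - 201) - 83145) = 1/(2/(-200) - 83145) = 1/(2*(-1/200) - 83145) = 1/(-1/100 - 83145) = 1/(-8314501/100) = -100/8314501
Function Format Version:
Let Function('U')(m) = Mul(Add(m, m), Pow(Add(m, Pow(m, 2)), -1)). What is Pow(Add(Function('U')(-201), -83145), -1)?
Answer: Rational(-100, 8314501) ≈ -1.2027e-5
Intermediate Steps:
Function('U')(m) = Mul(2, m, Pow(Add(m, Pow(m, 2)), -1)) (Function('U')(m) = Mul(Mul(2, m), Pow(Add(m, Pow(m, 2)), -1)) = Mul(2, m, Pow(Add(m, Pow(m, 2)), -1)))
Pow(Add(Function('U')(-201), -83145), -1) = Pow(Add(Mul(2, Pow(Add(1, -201), -1)), -83145), -1) = Pow(Add(Mul(2, Pow(-200, -1)), -83145), -1) = Pow(Add(Mul(2, Rational(-1, 200)), -83145), -1) = Pow(Add(Rational(-1, 100), -83145), -1) = Pow(Rational(-8314501, 100), -1) = Rational(-100, 8314501)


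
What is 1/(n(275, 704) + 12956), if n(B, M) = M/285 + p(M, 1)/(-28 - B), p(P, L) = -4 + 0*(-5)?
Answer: 9595/124336648 ≈ 7.7170e-5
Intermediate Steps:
p(P, L) = -4 (p(P, L) = -4 + 0 = -4)
n(B, M) = -4/(-28 - B) + M/285 (n(B, M) = M/285 - 4/(-28 - B) = -4/(-28 - B) + M/285)
1/(n(275, 704) + 12956) = 1/((1140 + 28*704 + 275*704)/(285*(28 + 275)) + 12956) = 1/((1/285)*(1140 + 19712 + 193600)/303 + 12956) = 1/((1/285)*(1/303)*214452 + 12956) = 1/(23828/9595 + 12956) = 1/(124336648/9595) = 9595/124336648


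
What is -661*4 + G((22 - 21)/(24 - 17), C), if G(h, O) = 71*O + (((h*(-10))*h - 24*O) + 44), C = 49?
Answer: -14563/49 ≈ -297.20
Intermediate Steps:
G(h, O) = 44 - 10*h² + 47*O (G(h, O) = 71*O + (((-10*h)*h - 24*O) + 44) = 71*O + ((-10*h² - 24*O) + 44) = 71*O + ((-24*O - 10*h²) + 44) = 71*O + (44 - 24*O - 10*h²) = 44 - 10*h² + 47*O)
-661*4 + G((22 - 21)/(24 - 17), C) = -661*4 + (44 - 10*(22 - 21)²/(24 - 17)² + 47*49) = -2644 + (44 - 10*(1/7)² + 2303) = -2644 + (44 - 10*(1*(⅐))² + 2303) = -2644 + (44 - 10*(⅐)² + 2303) = -2644 + (44 - 10*1/49 + 2303) = -2644 + (44 - 10/49 + 2303) = -2644 + 114993/49 = -14563/49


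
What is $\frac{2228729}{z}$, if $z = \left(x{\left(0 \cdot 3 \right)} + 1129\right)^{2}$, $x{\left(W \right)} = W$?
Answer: $\frac{2228729}{1274641} \approx 1.7485$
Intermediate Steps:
$z = 1274641$ ($z = \left(0 \cdot 3 + 1129\right)^{2} = \left(0 + 1129\right)^{2} = 1129^{2} = 1274641$)
$\frac{2228729}{z} = \frac{2228729}{1274641}$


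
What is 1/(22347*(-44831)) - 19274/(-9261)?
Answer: 2145492498173/1030891669353 ≈ 2.0812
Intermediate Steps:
1/(22347*(-44831)) - 19274/(-9261) = (1/22347)*(-1/44831) - 19274*(-1/9261) = -1/1001838357 + 19274/9261 = 2145492498173/1030891669353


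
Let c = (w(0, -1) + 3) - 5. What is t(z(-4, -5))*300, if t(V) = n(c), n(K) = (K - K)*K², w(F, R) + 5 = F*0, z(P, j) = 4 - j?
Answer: 0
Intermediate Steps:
w(F, R) = -5 (w(F, R) = -5 + F*0 = -5 + 0 = -5)
c = -7 (c = (-5 + 3) - 5 = -2 - 5 = -7)
n(K) = 0 (n(K) = 0*K² = 0)
t(V) = 0
t(z(-4, -5))*300 = 0*300 = 0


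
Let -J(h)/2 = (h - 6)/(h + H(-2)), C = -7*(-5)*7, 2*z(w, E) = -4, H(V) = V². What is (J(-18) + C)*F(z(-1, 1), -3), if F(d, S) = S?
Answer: -5073/7 ≈ -724.71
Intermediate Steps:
z(w, E) = -2 (z(w, E) = (½)*(-4) = -2)
C = 245 (C = 35*7 = 245)
J(h) = -2*(-6 + h)/(4 + h) (J(h) = -2*(h - 6)/(h + (-2)²) = -2*(-6 + h)/(h + 4) = -2*(-6 + h)/(4 + h))
(J(-18) + C)*F(z(-1, 1), -3) = (2*(6 - 1*(-18))/(4 - 18) + 245)*(-3) = (2*(6 + 18)/(-14) + 245)*(-3) = (2*(-1/14)*24 + 245)*(-3) = (-24/7 + 245)*(-3) = (1691/7)*(-3) = -5073/7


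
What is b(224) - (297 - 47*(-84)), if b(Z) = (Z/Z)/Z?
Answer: -950879/224 ≈ -4245.0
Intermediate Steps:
b(Z) = 1/Z
b(224) - (297 - 47*(-84)) = 1/224 - (297 - 47*(-84)) = 1/224 - (297 + 3948) = 1/224 - 1*4245 = 1/224 - 4245 = -950879/224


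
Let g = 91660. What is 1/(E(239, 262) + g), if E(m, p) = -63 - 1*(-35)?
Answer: 1/91632 ≈ 1.0913e-5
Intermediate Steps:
E(m, p) = -28 (E(m, p) = -63 + 35 = -28)
1/(E(239, 262) + g) = 1/(-28 + 91660) = 1/91632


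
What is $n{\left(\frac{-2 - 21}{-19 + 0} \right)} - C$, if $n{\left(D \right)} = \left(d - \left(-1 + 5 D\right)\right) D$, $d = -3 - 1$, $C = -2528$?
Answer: $\frac{908652}{361} \approx 2517.0$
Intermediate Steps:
$d = -4$
$n{\left(D \right)} = D \left(-3 - 5 D\right)$ ($n{\left(D \right)} = \left(-4 - \left(-1 + 5 D\right)\right) D = \left(-3 - 5 D\right) D = D \left(-3 - 5 D\right)$)
$n{\left(\frac{-2 - 21}{-19 + 0} \right)} - C = - \frac{-2 - 21}{-19 + 0} \left(3 + 5 \frac{-2 - 21}{-19 + 0}\right) - -2528 = - - \frac{23}{-19} \left(3 + 5 \left(- \frac{23}{-19}\right)\right) + 2528 = - \left(-23\right) \left(- \frac{1}{19}\right) \left(3 + 5 \left(\left(-23\right) \left(- \frac{1}{19}\right)\right)\right) + 2528 = \left(-1\right) \frac{23}{19} \left(3 + 5 \cdot \frac{23}{19}\right) + 2528 = \left(-1\right) \frac{23}{19} \left(3 + \frac{115}{19}\right) + 2528 = \left(-1\right) \frac{23}{19} \cdot \frac{172}{19} + 2528 = - \frac{3956}{361} + 2528 = \frac{908652}{361}$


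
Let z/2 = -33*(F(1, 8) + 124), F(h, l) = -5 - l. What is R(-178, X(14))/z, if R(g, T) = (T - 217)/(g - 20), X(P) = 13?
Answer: -17/120879 ≈ -0.00014064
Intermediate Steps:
R(g, T) = (-217 + T)/(-20 + g)
z = -7326 (z = 2*(-33*((-5 - 1*8) + 124)) = 2*(-33*((-5 - 8) + 124)) = 2*(-33*(-13 + 124)) = 2*(-33*111) = 2*(-3663) = -7326)
R(-178, X(14))/z = ((-217 + 13)/(-20 - 178))/(-7326) = (-204/(-198))*(-1/7326) = -1/198*(-204)*(-1/7326) = (34/33)*(-1/7326) = -17/120879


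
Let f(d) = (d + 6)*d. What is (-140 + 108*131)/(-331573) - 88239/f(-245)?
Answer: -30077908387/19415257015 ≈ -1.5492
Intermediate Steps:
f(d) = d*(6 + d) (f(d) = (6 + d)*d = d*(6 + d))
(-140 + 108*131)/(-331573) - 88239/f(-245) = (-140 + 108*131)/(-331573) - 88239*(-1/(245*(6 - 245))) = (-140 + 14148)*(-1/331573) - 88239/((-245*(-239))) = 14008*(-1/331573) - 88239/58555 = -14008/331573 - 88239*1/58555 = -14008/331573 - 88239/58555 = -30077908387/19415257015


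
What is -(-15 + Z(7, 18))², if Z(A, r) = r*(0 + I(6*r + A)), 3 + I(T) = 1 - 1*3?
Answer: -11025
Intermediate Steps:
I(T) = -5 (I(T) = -3 + (1 - 1*3) = -3 + (1 - 3) = -3 - 2 = -5)
Z(A, r) = -5*r (Z(A, r) = r*(0 - 5) = r*(-5) = -5*r)
-(-15 + Z(7, 18))² = -(-15 - 5*18)² = -(-15 - 90)² = -1*(-105)² = -1*11025 = -11025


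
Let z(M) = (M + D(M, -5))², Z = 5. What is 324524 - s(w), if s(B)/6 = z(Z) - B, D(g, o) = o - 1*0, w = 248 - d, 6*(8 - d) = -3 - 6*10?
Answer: 325901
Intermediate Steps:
d = 37/2 (d = 8 - (-3 - 6*10)/6 = 8 - (-3 - 60)/6 = 8 - ⅙*(-63) = 8 + 21/2 = 37/2 ≈ 18.500)
w = 459/2 (w = 248 - 1*37/2 = 248 - 37/2 = 459/2 ≈ 229.50)
D(g, o) = o (D(g, o) = o + 0 = o)
z(M) = (-5 + M)² (z(M) = (M - 5)² = (-5 + M)²)
s(B) = -6*B (s(B) = 6*((-5 + 5)² - B) = 6*(0² - B) = 6*(0 - B) = 6*(-B) = -6*B)
324524 - s(w) = 324524 - (-6)*459/2 = 324524 - 1*(-1377) = 324524 + 1377 = 325901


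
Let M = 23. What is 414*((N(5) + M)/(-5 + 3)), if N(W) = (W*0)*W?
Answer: -4761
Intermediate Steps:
N(W) = 0 (N(W) = 0*W = 0)
414*((N(5) + M)/(-5 + 3)) = 414*((0 + 23)/(-5 + 3)) = 414*(23/(-2)) = 414*(23*(-1/2)) = 414*(-23/2) = -4761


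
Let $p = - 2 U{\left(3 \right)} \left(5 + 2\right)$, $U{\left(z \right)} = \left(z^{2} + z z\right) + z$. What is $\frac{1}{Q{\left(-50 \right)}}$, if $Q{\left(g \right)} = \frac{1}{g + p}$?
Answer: $-344$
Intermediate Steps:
$U{\left(z \right)} = z + 2 z^{2}$ ($U{\left(z \right)} = \left(z^{2} + z^{2}\right) + z = 2 z^{2} + z = z + 2 z^{2}$)
$p = -294$ ($p = - 2 \cdot 3 \left(1 + 2 \cdot 3\right) \left(5 + 2\right) = - 2 \cdot 3 \left(1 + 6\right) 7 = - 2 \cdot 3 \cdot 7 \cdot 7 = \left(-2\right) 21 \cdot 7 = \left(-42\right) 7 = -294$)
$Q{\left(g \right)} = \frac{1}{-294 + g}$ ($Q{\left(g \right)} = \frac{1}{g - 294} = \frac{1}{-294 + g}$)
$\frac{1}{Q{\left(-50 \right)}} = \frac{1}{\frac{1}{-294 - 50}} = \frac{1}{\frac{1}{-344}} = \frac{1}{- \frac{1}{344}} = -344$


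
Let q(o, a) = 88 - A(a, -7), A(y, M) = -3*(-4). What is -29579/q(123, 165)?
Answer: -29579/76 ≈ -389.20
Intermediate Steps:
A(y, M) = 12
q(o, a) = 76 (q(o, a) = 88 - 1*12 = 88 - 12 = 76)
-29579/q(123, 165) = -29579/76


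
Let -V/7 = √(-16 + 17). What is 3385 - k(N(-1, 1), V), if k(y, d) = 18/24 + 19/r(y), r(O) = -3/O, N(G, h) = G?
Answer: 40535/12 ≈ 3377.9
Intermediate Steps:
V = -7 (V = -7*√(-16 + 17) = -7*√1 = -7*1 = -7)
k(y, d) = ¾ - 19*y/3 (k(y, d) = 18/24 + 19/((-3/y)) = 18*(1/24) + 19*(-y/3) = ¾ - 19*y/3)
3385 - k(N(-1, 1), V) = 3385 - (¾ - 19/3*(-1)) = 3385 - (¾ + 19/3) = 3385 - 1*85/12 = 3385 - 85/12 = 40535/12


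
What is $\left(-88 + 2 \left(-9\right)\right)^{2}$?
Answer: $11236$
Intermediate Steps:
$\left(-88 + 2 \left(-9\right)\right)^{2} = \left(-88 - 18\right)^{2} = \left(-106\right)^{2} = 11236$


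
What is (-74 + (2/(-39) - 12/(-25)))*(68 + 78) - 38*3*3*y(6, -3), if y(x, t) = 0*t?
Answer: -10472872/975 ≈ -10741.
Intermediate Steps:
y(x, t) = 0
(-74 + (2/(-39) - 12/(-25)))*(68 + 78) - 38*3*3*y(6, -3) = (-74 + (2/(-39) - 12/(-25)))*(68 + 78) - 38*3*3*0 = (-74 + (2*(-1/39) - 12*(-1/25)))*146 - 342*0 = (-74 + (-2/39 + 12/25))*146 - 38*0 = (-74 + 418/975)*146 + 0 = -71732/975*146 + 0 = -10472872/975 + 0 = -10472872/975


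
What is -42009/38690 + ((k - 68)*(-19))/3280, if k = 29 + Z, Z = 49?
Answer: -7257031/6345160 ≈ -1.1437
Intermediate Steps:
k = 78 (k = 29 + 49 = 78)
-42009/38690 + ((k - 68)*(-19))/3280 = -42009/38690 + ((78 - 68)*(-19))/3280 = -42009*1/38690 + (10*(-19))*(1/3280) = -42009/38690 - 190*1/3280 = -42009/38690 - 19/328 = -7257031/6345160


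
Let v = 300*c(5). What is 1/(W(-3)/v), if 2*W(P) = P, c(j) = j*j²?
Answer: -25000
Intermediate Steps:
c(j) = j³
W(P) = P/2
v = 37500 (v = 300*5³ = 300*125 = 37500)
1/(W(-3)/v) = 1/(((½)*(-3))/37500) = 1/(-3/2*1/37500) = 1/(-1/25000) = -25000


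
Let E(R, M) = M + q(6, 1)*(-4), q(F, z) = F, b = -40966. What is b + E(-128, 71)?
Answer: -40919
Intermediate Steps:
E(R, M) = -24 + M (E(R, M) = M + 6*(-4) = M - 24 = -24 + M)
b + E(-128, 71) = -40966 + (-24 + 71) = -40966 + 47 = -40919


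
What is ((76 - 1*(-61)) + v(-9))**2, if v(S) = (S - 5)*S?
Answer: 69169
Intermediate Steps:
v(S) = S*(-5 + S) (v(S) = (-5 + S)*S = S*(-5 + S))
((76 - 1*(-61)) + v(-9))**2 = ((76 - 1*(-61)) - 9*(-5 - 9))**2 = ((76 + 61) - 9*(-14))**2 = (137 + 126)**2 = 263**2 = 69169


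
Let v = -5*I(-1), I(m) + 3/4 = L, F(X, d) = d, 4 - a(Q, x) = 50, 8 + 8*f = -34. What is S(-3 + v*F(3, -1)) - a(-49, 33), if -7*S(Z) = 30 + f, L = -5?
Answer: 1189/28 ≈ 42.464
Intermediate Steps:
f = -21/4 (f = -1 + (1/8)*(-34) = -1 - 17/4 = -21/4 ≈ -5.2500)
a(Q, x) = -46 (a(Q, x) = 4 - 1*50 = 4 - 50 = -46)
I(m) = -23/4 (I(m) = -3/4 - 5 = -23/4)
v = 115/4 (v = -5*(-23/4) = 115/4 ≈ 28.750)
S(Z) = -99/28 (S(Z) = -(30 - 21/4)/7 = -1/7*99/4 = -99/28)
S(-3 + v*F(3, -1)) - a(-49, 33) = -99/28 - 1*(-46) = -99/28 + 46 = 1189/28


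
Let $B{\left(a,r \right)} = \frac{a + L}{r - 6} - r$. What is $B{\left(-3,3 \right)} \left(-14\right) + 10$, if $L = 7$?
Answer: $\frac{212}{3} \approx 70.667$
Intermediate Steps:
$B{\left(a,r \right)} = - r + \frac{7 + a}{-6 + r}$ ($B{\left(a,r \right)} = \frac{a + 7}{r - 6} - r = \frac{7 + a}{-6 + r} - r = - r + \frac{7 + a}{-6 + r}$)
$B{\left(-3,3 \right)} \left(-14\right) + 10 = \frac{7 - 3 - 3^{2} + 6 \cdot 3}{-6 + 3} \left(-14\right) + 10 = \frac{7 - 3 - 9 + 18}{-3} \left(-14\right) + 10 = - \frac{7 - 3 - 9 + 18}{3} \left(-14\right) + 10 = \left(- \frac{1}{3}\right) 13 \left(-14\right) + 10 = \left(- \frac{13}{3}\right) \left(-14\right) + 10 = \frac{182}{3} + 10 = \frac{212}{3}$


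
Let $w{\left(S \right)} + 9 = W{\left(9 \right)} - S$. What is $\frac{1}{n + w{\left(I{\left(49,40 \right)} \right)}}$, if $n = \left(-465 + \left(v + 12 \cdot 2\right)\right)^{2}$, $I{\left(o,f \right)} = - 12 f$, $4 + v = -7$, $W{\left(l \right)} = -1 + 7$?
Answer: $\frac{1}{204781} \approx 4.8833 \cdot 10^{-6}$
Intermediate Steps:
$W{\left(l \right)} = 6$
$v = -11$ ($v = -4 - 7 = -11$)
$w{\left(S \right)} = -3 - S$ ($w{\left(S \right)} = -9 - \left(-6 + S\right) = -3 - S$)
$n = 204304$ ($n = \left(-465 + \left(-11 + 12 \cdot 2\right)\right)^{2} = \left(-465 + \left(-11 + 24\right)\right)^{2} = \left(-465 + 13\right)^{2} = \left(-452\right)^{2} = 204304$)
$\frac{1}{n + w{\left(I{\left(49,40 \right)} \right)}} = \frac{1}{204304 - \left(3 - 480\right)} = \frac{1}{204304 - -477} = \frac{1}{204304 + \left(-3 + 480\right)} = \frac{1}{204304 + 477} = \frac{1}{204781}$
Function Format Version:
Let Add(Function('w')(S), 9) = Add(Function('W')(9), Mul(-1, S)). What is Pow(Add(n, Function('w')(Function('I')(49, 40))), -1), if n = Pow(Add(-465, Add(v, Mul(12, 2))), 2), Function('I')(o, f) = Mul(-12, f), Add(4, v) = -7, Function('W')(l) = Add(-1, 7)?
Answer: Rational(1, 204781) ≈ 4.8833e-6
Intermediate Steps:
Function('W')(l) = 6
v = -11 (v = Add(-4, -7) = -11)
Function('w')(S) = Add(-3, Mul(-1, S)) (Function('w')(S) = Add(-9, Add(6, Mul(-1, S))) = Add(-3, Mul(-1, S)))
n = 204304 (n = Pow(Add(-465, Add(-11, Mul(12, 2))), 2) = Pow(Add(-465, Add(-11, 24)), 2) = Pow(Add(-465, 13), 2) = Pow(-452, 2) = 204304)
Pow(Add(n, Function('w')(Function('I')(49, 40))), -1) = Pow(Add(204304, Add(-3, Mul(-1, Mul(-12, 40)))), -1) = Pow(Add(204304, Add(-3, Mul(-1, -480))), -1) = Pow(Add(204304, Add(-3, 480)), -1) = Pow(Add(204304, 477), -1) = Pow(204781, -1) = Rational(1, 204781)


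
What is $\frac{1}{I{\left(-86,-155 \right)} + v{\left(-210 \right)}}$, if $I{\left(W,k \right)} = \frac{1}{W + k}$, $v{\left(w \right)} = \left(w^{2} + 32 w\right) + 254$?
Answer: $\frac{241}{9069793} \approx 2.6572 \cdot 10^{-5}$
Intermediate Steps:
$v{\left(w \right)} = 254 + w^{2} + 32 w$
$\frac{1}{I{\left(-86,-155 \right)} + v{\left(-210 \right)}} = \frac{1}{\frac{1}{-86 - 155} + \left(254 + \left(-210\right)^{2} + 32 \left(-210\right)\right)} = \frac{1}{\frac{1}{-241} + \left(254 + 44100 - 6720\right)} = \frac{1}{- \frac{1}{241} + 37634} = \frac{1}{\frac{9069793}{241}} = \frac{241}{9069793}$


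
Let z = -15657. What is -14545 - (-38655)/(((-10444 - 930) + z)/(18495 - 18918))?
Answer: -376814830/27031 ≈ -13940.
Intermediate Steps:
-14545 - (-38655)/(((-10444 - 930) + z)/(18495 - 18918)) = -14545 - (-38655)/(((-10444 - 930) - 15657)/(18495 - 18918)) = -14545 - (-38655)/((-11374 - 15657)/(-423)) = -14545 - (-38655)/((-27031*(-1/423))) = -14545 - (-38655)/27031/423 = -14545 - (-38655)*423/27031 = -14545 - 1*(-16351065/27031) = -14545 + 16351065/27031 = -376814830/27031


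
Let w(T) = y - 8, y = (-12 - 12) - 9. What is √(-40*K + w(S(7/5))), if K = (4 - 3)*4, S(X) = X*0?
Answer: I*√201 ≈ 14.177*I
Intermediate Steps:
S(X) = 0
y = -33 (y = -24 - 9 = -33)
K = 4 (K = 1*4 = 4)
w(T) = -41 (w(T) = -33 - 8 = -41)
√(-40*K + w(S(7/5))) = √(-40*4 - 41) = √(-160 - 41) = √(-201) = I*√201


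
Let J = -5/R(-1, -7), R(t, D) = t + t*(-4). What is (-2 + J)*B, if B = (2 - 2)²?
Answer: 0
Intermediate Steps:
R(t, D) = -3*t (R(t, D) = t - 4*t = -3*t)
B = 0 (B = 0² = 0)
J = -5/3 (J = -5/((-3*(-1))) = -5/3 ≈ -1.6667)
(-2 + J)*B = (-2 - 5/3)*0 = -11/3*0 = 0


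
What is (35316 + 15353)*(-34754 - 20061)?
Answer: -2777421235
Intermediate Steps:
(35316 + 15353)*(-34754 - 20061) = 50669*(-54815) = -2777421235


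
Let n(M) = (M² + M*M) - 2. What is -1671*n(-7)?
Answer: -160416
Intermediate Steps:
n(M) = -2 + 2*M² (n(M) = (M² + M²) - 2 = 2*M² - 2 = -2 + 2*M²)
-1671*n(-7) = -1671*(-2 + 2*(-7)²) = -1671*(-2 + 2*49) = -1671*(-2 + 98) = -1671*96 = -160416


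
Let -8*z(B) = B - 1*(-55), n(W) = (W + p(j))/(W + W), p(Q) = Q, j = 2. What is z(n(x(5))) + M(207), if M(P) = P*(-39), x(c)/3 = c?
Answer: -1939187/240 ≈ -8079.9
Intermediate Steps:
x(c) = 3*c
n(W) = (2 + W)/(2*W) (n(W) = (W + 2)/(W + W) = (2 + W)/((2*W)) = (2 + W)*(1/(2*W)) = (2 + W)/(2*W))
z(B) = -55/8 - B/8 (z(B) = -(B - 1*(-55))/8 = -(B + 55)/8 = -(55 + B)/8 = -55/8 - B/8)
M(P) = -39*P
z(n(x(5))) + M(207) = (-55/8 - (2 + 3*5)/(16*(3*5))) - 39*207 = (-55/8 - (2 + 15)/(16*15)) - 8073 = (-55/8 - 17/(16*15)) - 8073 = (-55/8 - 1/8*17/30) - 8073 = (-55/8 - 17/240) - 8073 = -1667/240 - 8073 = -1939187/240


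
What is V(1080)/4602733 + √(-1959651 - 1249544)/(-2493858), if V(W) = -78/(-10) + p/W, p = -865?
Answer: 7559/4970951640 - I*√3209195/2493858 ≈ 1.5206e-6 - 0.00071833*I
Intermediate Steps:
V(W) = 39/5 - 865/W (V(W) = -78/(-10) - 865/W = -78*(-⅒) - 865/W = 39/5 - 865/W)
V(1080)/4602733 + √(-1959651 - 1249544)/(-2493858) = (39/5 - 865/1080)/4602733 + √(-1959651 - 1249544)/(-2493858) = (39/5 - 865*1/1080)*(1/4602733) + √(-3209195)*(-1/2493858) = (39/5 - 173/216)*(1/4602733) + (I*√3209195)*(-1/2493858) = (7559/1080)*(1/4602733) - I*√3209195/2493858 = 7559/4970951640 - I*√3209195/2493858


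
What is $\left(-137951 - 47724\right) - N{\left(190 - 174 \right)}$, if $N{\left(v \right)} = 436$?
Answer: $-186111$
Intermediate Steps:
$\left(-137951 - 47724\right) - N{\left(190 - 174 \right)} = \left(-137951 - 47724\right) - 436 = -185675 - 436 = -186111$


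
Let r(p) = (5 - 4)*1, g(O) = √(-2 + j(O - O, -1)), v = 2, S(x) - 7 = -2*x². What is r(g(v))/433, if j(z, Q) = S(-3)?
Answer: 1/433 ≈ 0.0023095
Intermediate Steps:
S(x) = 7 - 2*x²
j(z, Q) = -11 (j(z, Q) = 7 - 2*(-3)² = 7 - 2*9 = 7 - 18 = -11)
g(O) = I*√13 (g(O) = √(-2 - 11) = √(-13) = I*√13)
r(p) = 1 (r(p) = 1*1 = 1)
r(g(v))/433 = 1/433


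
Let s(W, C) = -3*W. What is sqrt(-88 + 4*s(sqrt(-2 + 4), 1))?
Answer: 2*sqrt(-22 - 3*sqrt(2)) ≈ 10.246*I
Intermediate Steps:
sqrt(-88 + 4*s(sqrt(-2 + 4), 1)) = sqrt(-88 + 4*(-3*sqrt(-2 + 4))) = sqrt(-88 + 4*(-3*sqrt(2))) = sqrt(-88 - 12*sqrt(2))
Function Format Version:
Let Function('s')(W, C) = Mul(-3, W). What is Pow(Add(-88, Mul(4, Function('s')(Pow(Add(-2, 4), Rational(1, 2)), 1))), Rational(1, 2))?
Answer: Mul(2, Pow(Add(-22, Mul(-3, Pow(2, Rational(1, 2)))), Rational(1, 2))) ≈ Mul(10.246, I)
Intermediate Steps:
Pow(Add(-88, Mul(4, Function('s')(Pow(Add(-2, 4), Rational(1, 2)), 1))), Rational(1, 2)) = Pow(Add(-88, Mul(4, Mul(-3, Pow(Add(-2, 4), Rational(1, 2))))), Rational(1, 2)) = Pow(Add(-88, Mul(4, Mul(-3, Pow(2, Rational(1, 2))))), Rational(1, 2)) = Pow(Add(-88, Mul(-12, Pow(2, Rational(1, 2)))), Rational(1, 2))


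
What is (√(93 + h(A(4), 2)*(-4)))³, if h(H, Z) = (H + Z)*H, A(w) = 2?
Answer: 61*√61 ≈ 476.43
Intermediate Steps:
h(H, Z) = H*(H + Z)
(√(93 + h(A(4), 2)*(-4)))³ = (√(93 + (2*(2 + 2))*(-4)))³ = (√(93 + (2*4)*(-4)))³ = (√(93 + 8*(-4)))³ = (√(93 - 32))³ = (√61)³ = 61*√61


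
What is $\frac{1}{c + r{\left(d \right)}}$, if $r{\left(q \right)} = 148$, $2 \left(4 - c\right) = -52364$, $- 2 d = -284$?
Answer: $\frac{1}{26334} \approx 3.7974 \cdot 10^{-5}$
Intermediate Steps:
$d = 142$ ($d = \left(- \frac{1}{2}\right) \left(-284\right) = 142$)
$c = 26186$ ($c = 4 - -26182 = 4 + 26182 = 26186$)
$\frac{1}{c + r{\left(d \right)}} = \frac{1}{26186 + 148} = \frac{1}{26334}$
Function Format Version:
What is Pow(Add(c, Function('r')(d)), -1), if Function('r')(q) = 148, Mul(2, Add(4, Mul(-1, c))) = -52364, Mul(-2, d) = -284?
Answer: Rational(1, 26334) ≈ 3.7974e-5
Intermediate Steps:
d = 142 (d = Mul(Rational(-1, 2), -284) = 142)
c = 26186 (c = Add(4, Mul(Rational(-1, 2), -52364)) = Add(4, 26182) = 26186)
Pow(Add(c, Function('r')(d)), -1) = Pow(Add(26186, 148), -1) = Pow(26334, -1) = Rational(1, 26334)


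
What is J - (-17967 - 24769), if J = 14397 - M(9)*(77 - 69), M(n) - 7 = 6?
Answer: 57029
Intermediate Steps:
M(n) = 13 (M(n) = 7 + 6 = 13)
J = 14293 (J = 14397 - 13*(77 - 69) = 14397 - 13*8 = 14397 - 1*104 = 14397 - 104 = 14293)
J - (-17967 - 24769) = 14293 - (-17967 - 24769) = 14293 - 1*(-42736) = 14293 + 42736 = 57029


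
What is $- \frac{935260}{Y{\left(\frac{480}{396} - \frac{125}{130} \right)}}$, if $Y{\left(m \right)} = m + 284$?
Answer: $- \frac{802453080}{243887} \approx -3290.3$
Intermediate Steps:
$Y{\left(m \right)} = 284 + m$
$- \frac{935260}{Y{\left(\frac{480}{396} - \frac{125}{130} \right)}} = - \frac{935260}{284 + \left(\frac{480}{396} - \frac{125}{130}\right)} = - \frac{935260}{284 + \left(480 \cdot \frac{1}{396} - \frac{25}{26}\right)} = - \frac{935260}{284 + \left(\frac{40}{33} - \frac{25}{26}\right)} = - \frac{935260}{284 + \frac{215}{858}} = - \frac{935260}{\frac{243887}{858}} = \left(-935260\right) \frac{858}{243887} = - \frac{802453080}{243887}$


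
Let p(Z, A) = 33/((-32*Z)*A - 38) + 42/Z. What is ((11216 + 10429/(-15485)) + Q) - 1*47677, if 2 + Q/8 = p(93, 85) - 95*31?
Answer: -3645505204575346/60723947465 ≈ -60034.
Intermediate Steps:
p(Z, A) = 33/(-38 - 32*A*Z) + 42/Z (p(Z, A) = 33/(-32*A*Z - 38) + 42/Z = 33/(-38 - 32*A*Z) + 42/Z)
Q = -92438389348/3921469 (Q = -16 + 8*((3/2)*(532 - 11*93 + 448*85*93)/(93*(19 + 16*85*93)) - 95*31) = -16 + 8*((3/2)*(1/93)*(532 - 1023 + 3541440)/(19 + 126480) - 1*2945) = -16 + 8*((3/2)*(1/93)*3540949/126499 - 2945) = -16 + 8*((3/2)*(1/93)*(1/126499)*3540949 - 2945) = -16 + 8*(3540949/7842938 - 2945) = -16 + 8*(-23093911461/7842938) = -16 - 92375645844/3921469 = -92438389348/3921469 ≈ -23572.)
((11216 + 10429/(-15485)) + Q) - 1*47677 = ((11216 + 10429/(-15485)) - 92438389348/3921469) - 1*47677 = ((11216 + 10429*(-1/15485)) - 92438389348/3921469) - 47677 = ((11216 - 10429/15485) - 92438389348/3921469) - 47677 = (173669331/15485 - 92438389348/3921469) - 47677 = -750369561286541/60723947465 - 47677 = -3645505204575346/60723947465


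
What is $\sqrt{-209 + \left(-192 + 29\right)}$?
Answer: $2 i \sqrt{93} \approx 19.287 i$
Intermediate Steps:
$\sqrt{-209 + \left(-192 + 29\right)} = \sqrt{-209 - 163} = \sqrt{-372} = 2 i \sqrt{93}$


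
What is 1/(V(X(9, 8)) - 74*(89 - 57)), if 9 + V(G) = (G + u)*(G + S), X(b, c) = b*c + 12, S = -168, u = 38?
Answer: -1/12625 ≈ -7.9208e-5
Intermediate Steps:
X(b, c) = 12 + b*c
V(G) = -9 + (-168 + G)*(38 + G) (V(G) = -9 + (G + 38)*(G - 168) = -9 + (38 + G)*(-168 + G) = -9 + (-168 + G)*(38 + G))
1/(V(X(9, 8)) - 74*(89 - 57)) = 1/((-6393 + (12 + 9*8)**2 - 130*(12 + 9*8)) - 74*(89 - 57)) = 1/((-6393 + (12 + 72)**2 - 130*(12 + 72)) - 74*32) = 1/((-6393 + 84**2 - 130*84) - 2368) = 1/((-6393 + 7056 - 10920) - 2368) = 1/(-10257 - 2368) = 1/(-12625) = -1/12625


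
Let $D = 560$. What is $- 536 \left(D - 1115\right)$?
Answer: $297480$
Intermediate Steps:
$- 536 \left(D - 1115\right) = - 536 \left(560 - 1115\right) = \left(-536\right) \left(-555\right) = 297480$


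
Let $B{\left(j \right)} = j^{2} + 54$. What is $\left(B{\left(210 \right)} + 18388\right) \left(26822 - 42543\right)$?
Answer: $-983222782$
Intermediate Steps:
$B{\left(j \right)} = 54 + j^{2}$
$\left(B{\left(210 \right)} + 18388\right) \left(26822 - 42543\right) = \left(\left(54 + 210^{2}\right) + 18388\right) \left(26822 - 42543\right) = \left(\left(54 + 44100\right) + 18388\right) \left(-15721\right) = \left(44154 + 18388\right) \left(-15721\right) = 62542 \left(-15721\right) = -983222782$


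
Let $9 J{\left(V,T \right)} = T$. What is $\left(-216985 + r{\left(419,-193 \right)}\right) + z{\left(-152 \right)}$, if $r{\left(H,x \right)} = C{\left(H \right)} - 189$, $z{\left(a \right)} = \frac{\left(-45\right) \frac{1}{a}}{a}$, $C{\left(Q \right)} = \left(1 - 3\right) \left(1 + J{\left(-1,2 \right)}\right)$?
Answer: $- \frac{45158801557}{207936} \approx -2.1718 \cdot 10^{5}$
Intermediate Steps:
$J{\left(V,T \right)} = \frac{T}{9}$
$C{\left(Q \right)} = - \frac{22}{9}$ ($C{\left(Q \right)} = \left(1 - 3\right) \left(1 + \frac{1}{9} \cdot 2\right) = - 2 \left(1 + \frac{2}{9}\right) = \left(-2\right) \frac{11}{9} = - \frac{22}{9}$)
$z{\left(a \right)} = - \frac{45}{a^{2}}$
$r{\left(H,x \right)} = - \frac{1723}{9}$ ($r{\left(H,x \right)} = - \frac{22}{9} - 189 = - \frac{1723}{9}$)
$\left(-216985 + r{\left(419,-193 \right)}\right) + z{\left(-152 \right)} = \left(-216985 - \frac{1723}{9}\right) - \frac{45}{23104} = - \frac{1954588}{9} - \frac{45}{23104} = - \frac{45158801557}{207936}$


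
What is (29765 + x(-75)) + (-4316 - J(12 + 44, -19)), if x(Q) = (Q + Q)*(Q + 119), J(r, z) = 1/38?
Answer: 716261/38 ≈ 18849.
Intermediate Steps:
J(r, z) = 1/38
x(Q) = 2*Q*(119 + Q) (x(Q) = (2*Q)*(119 + Q) = 2*Q*(119 + Q))
(29765 + x(-75)) + (-4316 - J(12 + 44, -19)) = (29765 + 2*(-75)*(119 - 75)) + (-4316 - 1*1/38) = (29765 + 2*(-75)*44) + (-4316 - 1/38) = (29765 - 6600) - 164009/38 = 23165 - 164009/38 = 716261/38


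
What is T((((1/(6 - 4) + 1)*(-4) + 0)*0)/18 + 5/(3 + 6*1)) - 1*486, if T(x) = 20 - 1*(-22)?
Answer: -444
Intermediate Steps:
T(x) = 42 (T(x) = 20 + 22 = 42)
T((((1/(6 - 4) + 1)*(-4) + 0)*0)/18 + 5/(3 + 6*1)) - 1*486 = 42 - 1*486 = 42 - 486 = -444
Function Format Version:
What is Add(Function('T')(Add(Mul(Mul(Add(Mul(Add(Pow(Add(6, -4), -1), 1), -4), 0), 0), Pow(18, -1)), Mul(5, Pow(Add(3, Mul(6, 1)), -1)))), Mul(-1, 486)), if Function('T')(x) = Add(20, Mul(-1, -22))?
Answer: -444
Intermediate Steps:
Function('T')(x) = 42 (Function('T')(x) = Add(20, 22) = 42)
Add(Function('T')(Add(Mul(Mul(Add(Mul(Add(Pow(Add(6, -4), -1), 1), -4), 0), 0), Pow(18, -1)), Mul(5, Pow(Add(3, Mul(6, 1)), -1)))), Mul(-1, 486)) = Add(42, Mul(-1, 486)) = Add(42, -486) = -444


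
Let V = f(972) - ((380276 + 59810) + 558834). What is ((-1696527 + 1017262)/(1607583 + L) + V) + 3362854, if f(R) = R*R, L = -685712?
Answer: 3050210492113/921871 ≈ 3.3087e+6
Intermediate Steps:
f(R) = R²
V = -54136 (V = 972² - ((380276 + 59810) + 558834) = 944784 - (440086 + 558834) = 944784 - 1*998920 = 944784 - 998920 = -54136)
((-1696527 + 1017262)/(1607583 + L) + V) + 3362854 = ((-1696527 + 1017262)/(1607583 - 685712) - 54136) + 3362854 = (-679265/921871 - 54136) + 3362854 = -49907087721/921871 + 3362854 = 3050210492113/921871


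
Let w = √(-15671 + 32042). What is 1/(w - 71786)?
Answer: -71786/5153213425 - 3*√1819/5153213425 ≈ -1.3955e-5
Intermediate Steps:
w = 3*√1819 (w = √16371 = 3*√1819 ≈ 127.95)
1/(w - 71786) = 1/(3*√1819 - 71786) = 1/(-71786 + 3*√1819)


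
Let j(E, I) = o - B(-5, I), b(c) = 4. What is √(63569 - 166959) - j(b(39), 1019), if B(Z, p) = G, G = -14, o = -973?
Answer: 959 + 7*I*√2110 ≈ 959.0 + 321.54*I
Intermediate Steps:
B(Z, p) = -14
j(E, I) = -959 (j(E, I) = -973 - 1*(-14) = -973 + 14 = -959)
√(63569 - 166959) - j(b(39), 1019) = √(63569 - 166959) - 1*(-959) = √(-103390) + 959 = 7*I*√2110 + 959 = 959 + 7*I*√2110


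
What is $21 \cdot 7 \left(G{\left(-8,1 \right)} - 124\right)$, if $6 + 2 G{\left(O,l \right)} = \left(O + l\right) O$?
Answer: $-14553$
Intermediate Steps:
$G{\left(O,l \right)} = -3 + \frac{O \left(O + l\right)}{2}$ ($G{\left(O,l \right)} = -3 + \frac{\left(O + l\right) O}{2} = -3 + \frac{O \left(O + l\right)}{2}$)
$21 \cdot 7 \left(G{\left(-8,1 \right)} - 124\right) = 21 \cdot 7 \left(\left(-3 + \frac{\left(-8\right)^{2}}{2} + \frac{1}{2} \left(-8\right) 1\right) - 124\right) = 147 \left(\left(-3 + \frac{1}{2} \cdot 64 - 4\right) - 124\right) = 147 \left(\left(-3 + 32 - 4\right) - 124\right) = 147 \left(25 - 124\right) = 147 \left(-99\right) = -14553$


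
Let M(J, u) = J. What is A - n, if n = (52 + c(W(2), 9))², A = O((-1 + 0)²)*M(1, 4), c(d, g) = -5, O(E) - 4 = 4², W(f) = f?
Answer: -2189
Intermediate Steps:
O(E) = 20 (O(E) = 4 + 4² = 4 + 16 = 20)
A = 20 (A = 20*1 = 20)
n = 2209 (n = (52 - 5)² = 47² = 2209)
A - n = 20 - 1*2209 = 20 - 2209 = -2189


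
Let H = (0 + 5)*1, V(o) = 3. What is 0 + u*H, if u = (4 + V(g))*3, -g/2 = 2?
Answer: 105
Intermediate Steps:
g = -4 (g = -2*2 = -4)
H = 5 (H = 5*1 = 5)
u = 21 (u = (4 + 3)*3 = 7*3 = 21)
0 + u*H = 0 + 21*5 = 0 + 105 = 105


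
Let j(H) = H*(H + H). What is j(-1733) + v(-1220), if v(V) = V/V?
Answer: 6006579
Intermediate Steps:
v(V) = 1
j(H) = 2*H² (j(H) = H*(2*H) = 2*H²)
j(-1733) + v(-1220) = 2*(-1733)² + 1 = 2*3003289 + 1 = 6006578 + 1 = 6006579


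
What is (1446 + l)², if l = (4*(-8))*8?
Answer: 1416100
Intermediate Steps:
l = -256 (l = -32*8 = -256)
(1446 + l)² = (1446 - 256)² = 1190² = 1416100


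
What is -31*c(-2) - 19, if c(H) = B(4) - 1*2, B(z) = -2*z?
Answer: 291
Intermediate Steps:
c(H) = -10 (c(H) = -2*4 - 1*2 = -8 - 2 = -10)
-31*c(-2) - 19 = -31*(-10) - 19 = 310 - 19 = 291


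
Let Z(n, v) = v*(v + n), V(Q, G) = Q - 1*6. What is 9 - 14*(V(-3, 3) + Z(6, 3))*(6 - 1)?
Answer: -1251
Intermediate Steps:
V(Q, G) = -6 + Q (V(Q, G) = Q - 6 = -6 + Q)
Z(n, v) = v*(n + v)
9 - 14*(V(-3, 3) + Z(6, 3))*(6 - 1) = 9 - 14*((-6 - 3) + 3*(6 + 3))*(6 - 1) = 9 - 14*(-9 + 3*9)*5 = 9 - 14*(-9 + 27)*5 = 9 - 252*5 = 9 - 14*90 = 9 - 1260 = -1251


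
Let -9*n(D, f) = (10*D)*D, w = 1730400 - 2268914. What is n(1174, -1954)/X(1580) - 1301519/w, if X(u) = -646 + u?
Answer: -3705634324963/2263374342 ≈ -1637.2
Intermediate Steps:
w = -538514
n(D, f) = -10*D²/9 (n(D, f) = -10*D*D/9 = -10*D²/9)
n(1174, -1954)/X(1580) - 1301519/w = (-10/9*1174²)/(-646 + 1580) - 1301519/(-538514) = -10/9*1378276/934 - 1301519*(-1/538514) = -13782760/9*1/934 + 1301519/538514 = -6891380/4203 + 1301519/538514 = -3705634324963/2263374342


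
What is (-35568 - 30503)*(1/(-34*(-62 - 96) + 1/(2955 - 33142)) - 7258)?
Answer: 77764930608554757/162164563 ≈ 4.7954e+8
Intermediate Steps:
(-35568 - 30503)*(1/(-34*(-62 - 96) + 1/(2955 - 33142)) - 7258) = -66071*(1/(-34*(-158) + 1/(-30187)) - 7258) = -66071*(1/(5372 - 1/30187) - 7258) = -66071*(1/(162164563/30187) - 7258) = -66071*(30187/162164563 - 7258) = -66071*(-1176990368067/162164563) = 77764930608554757/162164563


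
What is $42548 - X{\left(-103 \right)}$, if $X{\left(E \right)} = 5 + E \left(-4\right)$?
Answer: $42131$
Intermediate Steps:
$X{\left(E \right)} = 5 - 4 E$
$42548 - X{\left(-103 \right)} = 42548 - \left(5 - -412\right) = 42548 - \left(5 + 412\right) = 42548 - 417 = 42131$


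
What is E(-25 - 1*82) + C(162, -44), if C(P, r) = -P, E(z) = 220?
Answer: 58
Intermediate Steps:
E(-25 - 1*82) + C(162, -44) = 220 - 1*162 = 220 - 162 = 58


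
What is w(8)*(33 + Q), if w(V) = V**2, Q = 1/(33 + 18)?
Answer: 107776/51 ≈ 2113.3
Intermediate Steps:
Q = 1/51 ≈ 0.019608
w(8)*(33 + Q) = 8**2*(33 + 1/51) = 64*(1684/51) = 107776/51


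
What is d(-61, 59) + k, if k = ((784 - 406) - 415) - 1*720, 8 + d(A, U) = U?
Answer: -706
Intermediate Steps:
d(A, U) = -8 + U
k = -757 (k = (378 - 415) - 720 = -37 - 720 = -757)
d(-61, 59) + k = (-8 + 59) - 757 = 51 - 757 = -706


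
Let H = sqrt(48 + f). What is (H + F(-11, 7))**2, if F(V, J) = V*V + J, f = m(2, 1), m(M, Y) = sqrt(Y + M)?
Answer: (128 + sqrt(48 + sqrt(3)))**2 ≈ 18239.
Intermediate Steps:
m(M, Y) = sqrt(M + Y)
f = sqrt(3) (f = sqrt(2 + 1) = sqrt(3) ≈ 1.7320)
F(V, J) = J + V**2 (F(V, J) = V**2 + J = J + V**2)
H = sqrt(48 + sqrt(3)) ≈ 7.0521
(H + F(-11, 7))**2 = (sqrt(48 + sqrt(3)) + (7 + (-11)**2))**2 = (sqrt(48 + sqrt(3)) + (7 + 121))**2 = (sqrt(48 + sqrt(3)) + 128)**2 = (128 + sqrt(48 + sqrt(3)))**2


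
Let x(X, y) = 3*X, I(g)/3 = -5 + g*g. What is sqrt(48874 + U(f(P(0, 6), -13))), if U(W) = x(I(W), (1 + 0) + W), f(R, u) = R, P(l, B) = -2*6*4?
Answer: sqrt(69565) ≈ 263.75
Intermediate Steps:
P(l, B) = -48 (P(l, B) = -12*4 = -48)
I(g) = -15 + 3*g**2 (I(g) = 3*(-5 + g*g) = 3*(-5 + g**2) = -15 + 3*g**2)
U(W) = -45 + 9*W**2 (U(W) = 3*(-15 + 3*W**2) = -45 + 9*W**2)
sqrt(48874 + U(f(P(0, 6), -13))) = sqrt(48874 + (-45 + 9*(-48)**2)) = sqrt(48874 + (-45 + 9*2304)) = sqrt(48874 + (-45 + 20736)) = sqrt(48874 + 20691) = sqrt(69565)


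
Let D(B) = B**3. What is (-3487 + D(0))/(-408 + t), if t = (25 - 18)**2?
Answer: 3487/359 ≈ 9.7131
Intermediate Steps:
t = 49 (t = 7**2 = 49)
(-3487 + D(0))/(-408 + t) = (-3487 + 0**3)/(-408 + 49) = (-3487 + 0)/(-359) = -3487*(-1/359) = 3487/359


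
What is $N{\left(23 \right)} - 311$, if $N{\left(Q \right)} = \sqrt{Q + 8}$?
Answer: $-311 + \sqrt{31} \approx -305.43$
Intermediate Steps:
$N{\left(Q \right)} = \sqrt{8 + Q}$
$N{\left(23 \right)} - 311 = \sqrt{8 + 23} - 311 = \sqrt{31} - 311 = -311 + \sqrt{31}$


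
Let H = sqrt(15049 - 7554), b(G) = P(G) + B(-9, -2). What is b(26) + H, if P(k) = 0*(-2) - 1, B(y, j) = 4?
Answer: 3 + sqrt(7495) ≈ 89.574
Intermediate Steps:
P(k) = -1 (P(k) = 0 - 1 = -1)
b(G) = 3 (b(G) = -1 + 4 = 3)
H = sqrt(7495) ≈ 86.574
b(26) + H = 3 + sqrt(7495)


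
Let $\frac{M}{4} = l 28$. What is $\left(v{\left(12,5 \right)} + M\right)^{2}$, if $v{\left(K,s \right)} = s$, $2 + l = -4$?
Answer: $444889$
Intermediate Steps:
$l = -6$ ($l = -2 - 4 = -6$)
$M = -672$ ($M = 4 \left(\left(-6\right) 28\right) = 4 \left(-168\right) = -672$)
$\left(v{\left(12,5 \right)} + M\right)^{2} = \left(5 - 672\right)^{2} = \left(-667\right)^{2} = 444889$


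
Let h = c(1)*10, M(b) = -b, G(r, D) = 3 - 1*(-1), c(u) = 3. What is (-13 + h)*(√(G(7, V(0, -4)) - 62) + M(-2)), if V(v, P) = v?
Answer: 34 + 17*I*√58 ≈ 34.0 + 129.47*I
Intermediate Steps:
G(r, D) = 4 (G(r, D) = 3 + 1 = 4)
h = 30 (h = 3*10 = 30)
(-13 + h)*(√(G(7, V(0, -4)) - 62) + M(-2)) = (-13 + 30)*(√(4 - 62) - 1*(-2)) = 17*(√(-58) + 2) = 17*(I*√58 + 2) = 17*(2 + I*√58) = 34 + 17*I*√58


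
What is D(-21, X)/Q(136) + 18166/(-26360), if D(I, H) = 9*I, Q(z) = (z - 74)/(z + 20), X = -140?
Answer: -194581133/408580 ≈ -476.24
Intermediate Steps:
Q(z) = (-74 + z)/(20 + z)
D(-21, X)/Q(136) + 18166/(-26360) = (9*(-21))/(((-74 + 136)/(20 + 136))) + 18166/(-26360) = -189/(62/156) + 18166*(-1/26360) = -189/((1/156)*62) - 9083/13180 = -189/31/78 - 9083/13180 = -189*78/31 - 9083/13180 = -14742/31 - 9083/13180 = -194581133/408580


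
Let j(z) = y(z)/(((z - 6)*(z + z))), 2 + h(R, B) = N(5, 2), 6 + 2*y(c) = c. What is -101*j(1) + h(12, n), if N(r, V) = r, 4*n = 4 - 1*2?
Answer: -89/4 ≈ -22.250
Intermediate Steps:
n = ½ (n = (4 - 1*2)/4 = (4 - 2)/4 = (¼)*2 = ½ ≈ 0.50000)
y(c) = -3 + c/2
h(R, B) = 3 (h(R, B) = -2 + 5 = 3)
j(z) = (-3 + z/2)/(2*z*(-6 + z)) (j(z) = (-3 + z/2)/(((z - 6)*(z + z))) = (-3 + z/2)/(((-6 + z)*(2*z))) = (-3 + z/2)/((2*z*(-6 + z))) = (-3 + z/2)*(1/(2*z*(-6 + z))) = (-3 + z/2)/(2*z*(-6 + z)))
-101*j(1) + h(12, n) = -101/(4*1) + 3 = -101/4 + 3 = -89/4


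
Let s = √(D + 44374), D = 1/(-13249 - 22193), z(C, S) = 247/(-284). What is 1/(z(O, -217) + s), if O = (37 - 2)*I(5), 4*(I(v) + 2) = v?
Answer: 1243092708/63422897824207 + 120984*√6193305622966/63422897824207 ≈ 0.0047669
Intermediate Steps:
I(v) = -2 + v/4
O = -105/4 (O = (37 - 2)*(-2 + (¼)*5) = 35*(-2 + 5/4) = 35*(-¾) = -105/4 ≈ -26.250)
z(C, S) = -247/284 (z(C, S) = 247*(-1/284) = -247/284)
D = -1/35442 (D = 1/(-35442) = -1/35442 ≈ -2.8215e-5)
s = √6193305622966/11814 (s = √(-1/35442 + 44374) = √(1572703307/35442) = √6193305622966/11814 ≈ 210.65)
1/(z(O, -217) + s) = 1/(-247/284 + √6193305622966/11814)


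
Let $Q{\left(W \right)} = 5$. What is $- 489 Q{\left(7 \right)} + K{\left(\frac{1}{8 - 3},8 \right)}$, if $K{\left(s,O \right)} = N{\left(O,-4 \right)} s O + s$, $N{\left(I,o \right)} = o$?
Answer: $- \frac{12256}{5} \approx -2451.2$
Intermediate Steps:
$K{\left(s,O \right)} = s - 4 O s$ ($K{\left(s,O \right)} = - 4 s O + s = - 4 O s + s = s - 4 O s$)
$- 489 Q{\left(7 \right)} + K{\left(\frac{1}{8 - 3},8 \right)} = \left(-489\right) 5 + \frac{1 - 32}{8 - 3} = -2445 + \frac{1 - 32}{5} = -2445 + \frac{1}{5} \left(-31\right) = -2445 - \frac{31}{5} = - \frac{12256}{5}$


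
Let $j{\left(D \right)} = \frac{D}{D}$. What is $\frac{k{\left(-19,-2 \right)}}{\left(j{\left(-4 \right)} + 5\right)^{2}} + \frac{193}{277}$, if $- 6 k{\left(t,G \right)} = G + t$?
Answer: $\frac{15835}{19944} \approx 0.79397$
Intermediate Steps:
$j{\left(D \right)} = 1$
$k{\left(t,G \right)} = - \frac{G}{6} - \frac{t}{6}$ ($k{\left(t,G \right)} = - \frac{G + t}{6} = - \frac{G}{6} - \frac{t}{6}$)
$\frac{k{\left(-19,-2 \right)}}{\left(j{\left(-4 \right)} + 5\right)^{2}} + \frac{193}{277} = \frac{\left(- \frac{1}{6}\right) \left(-2\right) - - \frac{19}{6}}{\left(1 + 5\right)^{2}} + \frac{193}{277} = \frac{\frac{1}{3} + \frac{19}{6}}{6^{2}} + 193 \cdot \frac{1}{277} = \frac{7}{2 \cdot 36} + \frac{193}{277} = \frac{7}{2} \cdot \frac{1}{36} + \frac{193}{277} = \frac{7}{72} + \frac{193}{277} = \frac{15835}{19944}$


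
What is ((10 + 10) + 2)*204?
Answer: 4488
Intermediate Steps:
((10 + 10) + 2)*204 = (20 + 2)*204 = 22*204 = 4488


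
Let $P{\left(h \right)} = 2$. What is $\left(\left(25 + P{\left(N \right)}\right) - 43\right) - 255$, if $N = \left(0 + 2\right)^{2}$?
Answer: $-271$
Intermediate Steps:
$N = 4$ ($N = 2^{2} = 4$)
$\left(\left(25 + P{\left(N \right)}\right) - 43\right) - 255 = \left(\left(25 + 2\right) - 43\right) - 255 = \left(27 - 43\right) - 255 = -16 - 255 = -271$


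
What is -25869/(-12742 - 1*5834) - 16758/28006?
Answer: 3624479/4563504 ≈ 0.79423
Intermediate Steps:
-25869/(-12742 - 1*5834) - 16758/28006 = -25869/(-12742 - 5834) - 16758*1/28006 = -25869/(-18576) - 441/737 = -25869*(-1/18576) - 441/737 = 8623/6192 - 441/737 = 3624479/4563504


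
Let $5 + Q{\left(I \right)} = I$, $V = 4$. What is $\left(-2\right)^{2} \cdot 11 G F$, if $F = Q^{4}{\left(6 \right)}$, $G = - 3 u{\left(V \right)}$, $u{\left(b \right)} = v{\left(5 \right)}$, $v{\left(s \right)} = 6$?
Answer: $-792$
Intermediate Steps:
$Q{\left(I \right)} = -5 + I$
$u{\left(b \right)} = 6$
$G = -18$ ($G = \left(-3\right) 6 = -18$)
$F = 1$ ($F = \left(-5 + 6\right)^{4} = 1^{4} = 1$)
$\left(-2\right)^{2} \cdot 11 G F = \left(-2\right)^{2} \cdot 11 \left(-18\right) 1 = 4 \cdot 11 \left(-18\right) 1 = 44 \left(-18\right) 1 = \left(-792\right) 1 = -792$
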